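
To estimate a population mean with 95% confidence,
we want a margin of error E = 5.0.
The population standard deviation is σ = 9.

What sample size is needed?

z_0.025 = 1.960
n = (z×σ/E)² = (1.960×9/5.0)²
n = 12.4468
Round up: n = 13

Answer: n = 13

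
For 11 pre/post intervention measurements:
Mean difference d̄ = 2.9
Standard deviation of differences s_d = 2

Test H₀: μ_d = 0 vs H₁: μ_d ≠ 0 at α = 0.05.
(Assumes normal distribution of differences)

df = n - 1 = 10
SE = s_d/√n = 2/√11 = 0.6030
t = d̄/SE = 2.9/0.6030 = 4.8093
Critical value: t_{0.025,10} = ±2.228
p-value ≈ 0.0007
Decision: reject H₀

Answer: t = 4.8093, reject H₀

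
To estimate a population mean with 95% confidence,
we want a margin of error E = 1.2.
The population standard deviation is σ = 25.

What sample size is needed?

z_0.025 = 1.960
n = (z×σ/E)² = (1.960×25/1.2)²
n = 1667.3611
Round up: n = 1668

Answer: n = 1668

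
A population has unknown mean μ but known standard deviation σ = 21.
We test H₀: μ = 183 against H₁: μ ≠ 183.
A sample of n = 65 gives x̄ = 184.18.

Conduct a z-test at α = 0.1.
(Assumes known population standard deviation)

Standard error: SE = σ/√n = 21/√65 = 2.6047
z-statistic: z = (x̄ - μ₀)/SE = (184.18 - 183)/2.6047 = 0.4530
Critical value: ±1.645
p-value = 0.6505
Decision: fail to reject H₀

Answer: z = 0.4530, fail to reject H₀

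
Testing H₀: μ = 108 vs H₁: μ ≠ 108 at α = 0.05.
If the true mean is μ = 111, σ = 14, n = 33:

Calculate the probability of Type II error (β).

Answer: β ≈ 0.7663

Derivation:
SE = σ/√n = 14/√33 = 2.4371
Critical values: μ₀ ± z_0.025×SE = 108 ± 1.960×2.4371
Acceptance region: (103.2233, 112.7767)
Under H₁ (μ = 111): z_high = (112.7767 - 111)/2.4371 = 0.7290, z_low = (103.2233 - 111)/2.4371 = -3.1910
β = P(not reject | H₁) = Φ(0.7290) - Φ(-3.1910) ≈ 0.7663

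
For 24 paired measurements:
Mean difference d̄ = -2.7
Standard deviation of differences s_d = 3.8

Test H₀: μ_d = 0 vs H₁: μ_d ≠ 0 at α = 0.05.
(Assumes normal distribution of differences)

df = n - 1 = 23
SE = s_d/√n = 3.8/√24 = 0.7757
t = d̄/SE = -2.7/0.7757 = -3.4807
Critical value: t_{0.025,23} = ±2.069
p-value ≈ 0.0020
Decision: reject H₀

Answer: t = -3.4807, reject H₀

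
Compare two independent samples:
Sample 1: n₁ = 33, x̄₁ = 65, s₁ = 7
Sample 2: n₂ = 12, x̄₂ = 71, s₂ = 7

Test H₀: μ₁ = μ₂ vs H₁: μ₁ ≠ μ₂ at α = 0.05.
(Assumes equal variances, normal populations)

Answer: t = -2.5427, reject H₀

Derivation:
Pooled variance: s²_p = [32×7² + 11×7²]/(43) = 49.0000
s_p = 7.0000
SE = s_p×√(1/n₁ + 1/n₂) = 7.0000×√(1/33 + 1/12) = 2.3597
t = (x̄₁ - x̄₂)/SE = (65 - 71)/2.3597 = -2.5427
df = 43, t-critical = ±2.017
Decision: reject H₀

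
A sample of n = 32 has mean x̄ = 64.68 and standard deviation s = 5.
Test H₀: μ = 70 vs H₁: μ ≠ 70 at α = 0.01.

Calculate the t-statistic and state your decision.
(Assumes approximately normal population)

df = n - 1 = 31
SE = s/√n = 5/√32 = 0.8839
t = (x̄ - μ₀)/SE = (64.68 - 70)/0.8839 = -6.0188
Critical value: t_{0.005,31} = ±2.744
p-value < 0.0001
Decision: reject H₀

Answer: t = -6.0188, reject H₀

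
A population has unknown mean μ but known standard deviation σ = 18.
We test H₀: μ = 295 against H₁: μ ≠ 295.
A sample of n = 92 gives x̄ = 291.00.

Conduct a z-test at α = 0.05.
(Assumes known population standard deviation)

Standard error: SE = σ/√n = 18/√92 = 1.8766
z-statistic: z = (x̄ - μ₀)/SE = (291.00 - 295)/1.8766 = -2.1315
Critical value: ±1.960
p-value = 0.0330
Decision: reject H₀

Answer: z = -2.1315, reject H₀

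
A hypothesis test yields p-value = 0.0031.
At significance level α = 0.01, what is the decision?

Compare p-value to α:
0.0031 < 0.01
Decision: reject H₀

Answer: reject H₀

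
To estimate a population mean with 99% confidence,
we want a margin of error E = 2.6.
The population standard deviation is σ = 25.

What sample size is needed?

Answer: n = 614

Derivation:
z_0.005 = 2.576
n = (z×σ/E)² = (2.576×25/2.6)²
n = 613.5148
Round up: n = 614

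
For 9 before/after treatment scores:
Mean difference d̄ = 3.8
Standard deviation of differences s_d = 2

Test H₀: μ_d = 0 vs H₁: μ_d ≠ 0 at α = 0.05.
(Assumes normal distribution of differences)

Answer: t = 5.6997, reject H₀

Derivation:
df = n - 1 = 8
SE = s_d/√n = 2/√9 = 0.6667
t = d̄/SE = 3.8/0.6667 = 5.6997
Critical value: t_{0.025,8} = ±2.306
p-value ≈ 0.0005
Decision: reject H₀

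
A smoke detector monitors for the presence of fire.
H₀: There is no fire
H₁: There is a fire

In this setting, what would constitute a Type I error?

Answer: The alarm sounds when there is no fire (false alarm)

Derivation:
Type I error (α): Rejecting H₀ when H₀ is true
Type II error (β): Failing to reject H₀ when H₁ is true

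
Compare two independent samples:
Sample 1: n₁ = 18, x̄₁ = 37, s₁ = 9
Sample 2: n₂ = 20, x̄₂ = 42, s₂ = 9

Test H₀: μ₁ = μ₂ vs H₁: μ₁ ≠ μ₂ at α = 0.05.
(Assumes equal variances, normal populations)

Pooled variance: s²_p = [17×9² + 19×9²]/(36) = 81.0000
s_p = 9.0000
SE = s_p×√(1/n₁ + 1/n₂) = 9.0000×√(1/18 + 1/20) = 2.9240
t = (x̄₁ - x̄₂)/SE = (37 - 42)/2.9240 = -1.7100
df = 36, t-critical = ±2.028
Decision: fail to reject H₀

Answer: t = -1.7100, fail to reject H₀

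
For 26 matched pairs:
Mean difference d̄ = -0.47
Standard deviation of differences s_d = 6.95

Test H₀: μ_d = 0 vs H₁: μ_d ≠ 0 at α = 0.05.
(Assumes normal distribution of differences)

df = n - 1 = 25
SE = s_d/√n = 6.95/√26 = 1.3630
t = d̄/SE = -0.47/1.3630 = -0.3448
Critical value: t_{0.025,25} = ±2.060
p-value ≈ 0.7331
Decision: fail to reject H₀

Answer: t = -0.3448, fail to reject H₀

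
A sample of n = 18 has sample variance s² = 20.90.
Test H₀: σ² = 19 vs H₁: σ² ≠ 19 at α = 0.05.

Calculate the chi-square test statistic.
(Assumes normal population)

df = n - 1 = 17
χ² = (n-1)s²/σ₀² = 17×20.90/19 = 18.7000
Critical values: χ²_{0.975,17} = 7.564, χ²_{0.025,17} = 30.191
Rejection region: χ² < 7.564 or χ² > 30.191
Decision: fail to reject H₀

Answer: χ² = 18.7000, fail to reject H₀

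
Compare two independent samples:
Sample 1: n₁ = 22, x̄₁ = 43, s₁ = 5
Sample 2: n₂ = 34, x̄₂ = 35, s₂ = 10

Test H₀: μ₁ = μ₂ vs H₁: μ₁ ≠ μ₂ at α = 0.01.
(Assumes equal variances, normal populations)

Answer: t = 3.4740, reject H₀

Derivation:
Pooled variance: s²_p = [21×5² + 33×10²]/(54) = 70.8333
s_p = 8.4163
SE = s_p×√(1/n₁ + 1/n₂) = 8.4163×√(1/22 + 1/34) = 2.3028
t = (x̄₁ - x̄₂)/SE = (43 - 35)/2.3028 = 3.4740
df = 54, t-critical = ±2.670
Decision: reject H₀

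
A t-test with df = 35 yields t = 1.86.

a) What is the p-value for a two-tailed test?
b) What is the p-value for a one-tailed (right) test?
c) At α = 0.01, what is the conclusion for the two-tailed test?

Answer: a) 0.0713, b) 0.0357, c) fail to reject H₀

Derivation:
Using t-distribution with df = 35:
a) Two-tailed: p = 2×P(T > 1.86) = 0.0713
b) One-tailed: p = P(T > 1.86) = 0.0357
c) 0.0713 ≥ 0.01, fail to reject H₀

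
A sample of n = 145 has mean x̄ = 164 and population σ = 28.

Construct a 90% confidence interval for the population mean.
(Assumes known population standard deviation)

Confidence level: 90%, α = 0.1
z_0.05 = 1.645
SE = σ/√n = 28/√145 = 2.3253
Margin of error = 1.645 × 2.3253 = 3.8251
CI: x̄ ± margin = 164 ± 3.8251
CI: (160.1749, 167.8251)

Answer: (160.1749, 167.8251)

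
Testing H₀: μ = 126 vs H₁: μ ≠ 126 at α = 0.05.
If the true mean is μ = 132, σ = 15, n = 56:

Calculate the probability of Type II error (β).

Answer: β ≈ 0.1507

Derivation:
SE = σ/√n = 15/√56 = 2.0045
Critical values: μ₀ ± z_0.025×SE = 126 ± 1.960×2.0045
Acceptance region: (122.0712, 129.9288)
Under H₁ (μ = 132): z_high = (129.9288 - 132)/2.0045 = -1.0333, z_low = (122.0712 - 132)/2.0045 = -4.9533
β = P(not reject | H₁) = Φ(-1.0333) - Φ(-4.9533) ≈ 0.1507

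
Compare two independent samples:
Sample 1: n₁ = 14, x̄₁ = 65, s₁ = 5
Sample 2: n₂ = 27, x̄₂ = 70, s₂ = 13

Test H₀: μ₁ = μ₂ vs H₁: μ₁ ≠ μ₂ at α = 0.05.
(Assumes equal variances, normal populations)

Answer: t = -1.3801, fail to reject H₀

Derivation:
Pooled variance: s²_p = [13×5² + 26×13²]/(39) = 121.0000
s_p = 11.0000
SE = s_p×√(1/n₁ + 1/n₂) = 11.0000×√(1/14 + 1/27) = 3.6228
t = (x̄₁ - x̄₂)/SE = (65 - 70)/3.6228 = -1.3801
df = 39, t-critical = ±2.023
Decision: fail to reject H₀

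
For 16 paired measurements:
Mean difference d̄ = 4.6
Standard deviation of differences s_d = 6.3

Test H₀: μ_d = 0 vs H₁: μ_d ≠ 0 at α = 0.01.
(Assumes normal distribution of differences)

df = n - 1 = 15
SE = s_d/√n = 6.3/√16 = 1.5750
t = d̄/SE = 4.6/1.5750 = 2.9206
Critical value: t_{0.005,15} = ±2.947
p-value ≈ 0.0105
Decision: fail to reject H₀

Answer: t = 2.9206, fail to reject H₀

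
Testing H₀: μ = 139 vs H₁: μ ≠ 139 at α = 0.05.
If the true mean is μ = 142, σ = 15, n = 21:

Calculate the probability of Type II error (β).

Answer: β ≈ 0.8496

Derivation:
SE = σ/√n = 15/√21 = 3.2733
Critical values: μ₀ ± z_0.025×SE = 139 ± 1.960×3.2733
Acceptance region: (132.5843, 145.4157)
Under H₁ (μ = 142): z_high = (145.4157 - 142)/3.2733 = 1.0435, z_low = (132.5843 - 142)/3.2733 = -2.8765
β = P(not reject | H₁) = Φ(1.0435) - Φ(-2.8765) ≈ 0.8496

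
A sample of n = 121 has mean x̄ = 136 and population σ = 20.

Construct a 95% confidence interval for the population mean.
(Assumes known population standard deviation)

Confidence level: 95%, α = 0.05
z_0.025 = 1.960
SE = σ/√n = 20/√121 = 1.8182
Margin of error = 1.960 × 1.8182 = 3.5637
CI: x̄ ± margin = 136 ± 3.5637
CI: (132.4363, 139.5637)

Answer: (132.4363, 139.5637)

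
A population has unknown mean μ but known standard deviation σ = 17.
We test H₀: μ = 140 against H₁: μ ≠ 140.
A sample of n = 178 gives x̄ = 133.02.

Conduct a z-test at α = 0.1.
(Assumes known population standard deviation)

Answer: z = -5.4779, reject H₀

Derivation:
Standard error: SE = σ/√n = 17/√178 = 1.2742
z-statistic: z = (x̄ - μ₀)/SE = (133.02 - 140)/1.2742 = -5.4779
Critical value: ±1.645
p-value < 0.0001
Decision: reject H₀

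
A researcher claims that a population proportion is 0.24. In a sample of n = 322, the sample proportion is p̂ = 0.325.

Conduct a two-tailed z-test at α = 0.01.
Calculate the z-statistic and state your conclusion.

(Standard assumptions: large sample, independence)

Answer: z = 3.5714, reject H₀

Derivation:
H₀: p = 0.24, H₁: p ≠ 0.24
Standard error: SE = √(p₀(1-p₀)/n) = √(0.24×0.76/322) = 0.023800
z-statistic: z = (p̂ - p₀)/SE = (0.325 - 0.24)/0.023800 = 3.5714
Critical value: z_0.005 = ±2.576
p-value = 0.0004
Decision: reject H₀ at α = 0.01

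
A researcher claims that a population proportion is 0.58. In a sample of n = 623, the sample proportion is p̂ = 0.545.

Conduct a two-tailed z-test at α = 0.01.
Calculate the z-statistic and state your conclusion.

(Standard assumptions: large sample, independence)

H₀: p = 0.58, H₁: p ≠ 0.58
Standard error: SE = √(p₀(1-p₀)/n) = √(0.58×0.42/623) = 0.019774
z-statistic: z = (p̂ - p₀)/SE = (0.545 - 0.58)/0.019774 = -1.7700
Critical value: z_0.005 = ±2.576
p-value = 0.0767
Decision: fail to reject H₀ at α = 0.01

Answer: z = -1.7700, fail to reject H₀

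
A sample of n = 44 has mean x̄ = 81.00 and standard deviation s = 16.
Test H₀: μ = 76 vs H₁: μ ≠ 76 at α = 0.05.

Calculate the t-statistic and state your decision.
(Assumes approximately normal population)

Answer: t = 2.0729, reject H₀

Derivation:
df = n - 1 = 43
SE = s/√n = 16/√44 = 2.4121
t = (x̄ - μ₀)/SE = (81.00 - 76)/2.4121 = 2.0729
Critical value: t_{0.025,43} = ±2.017
p-value ≈ 0.0442
Decision: reject H₀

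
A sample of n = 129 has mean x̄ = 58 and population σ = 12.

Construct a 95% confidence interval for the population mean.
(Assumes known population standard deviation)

Answer: (55.9293, 60.0707)

Derivation:
Confidence level: 95%, α = 0.05
z_0.025 = 1.960
SE = σ/√n = 12/√129 = 1.0565
Margin of error = 1.960 × 1.0565 = 2.0707
CI: x̄ ± margin = 58 ± 2.0707
CI: (55.9293, 60.0707)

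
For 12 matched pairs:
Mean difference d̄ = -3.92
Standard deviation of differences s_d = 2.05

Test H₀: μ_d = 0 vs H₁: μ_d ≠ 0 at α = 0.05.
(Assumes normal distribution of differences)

Answer: t = -6.6239, reject H₀

Derivation:
df = n - 1 = 11
SE = s_d/√n = 2.05/√12 = 0.5918
t = d̄/SE = -3.92/0.5918 = -6.6239
Critical value: t_{0.025,11} = ±2.201
p-value < 0.0001
Decision: reject H₀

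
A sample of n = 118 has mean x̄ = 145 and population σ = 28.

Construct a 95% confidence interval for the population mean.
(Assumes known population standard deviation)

Confidence level: 95%, α = 0.05
z_0.025 = 1.960
SE = σ/√n = 28/√118 = 2.5776
Margin of error = 1.960 × 2.5776 = 5.0521
CI: x̄ ± margin = 145 ± 5.0521
CI: (139.9479, 150.0521)

Answer: (139.9479, 150.0521)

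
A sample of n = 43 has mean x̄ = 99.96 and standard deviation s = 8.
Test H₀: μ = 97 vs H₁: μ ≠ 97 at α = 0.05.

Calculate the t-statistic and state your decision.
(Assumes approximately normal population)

Answer: t = 2.4262, reject H₀

Derivation:
df = n - 1 = 42
SE = s/√n = 8/√43 = 1.2200
t = (x̄ - μ₀)/SE = (99.96 - 97)/1.2200 = 2.4262
Critical value: t_{0.025,42} = ±2.018
p-value ≈ 0.0196
Decision: reject H₀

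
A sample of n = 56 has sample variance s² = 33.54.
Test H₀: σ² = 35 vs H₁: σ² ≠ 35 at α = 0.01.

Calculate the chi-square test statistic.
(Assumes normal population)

Answer: χ² = 52.7057, fail to reject H₀

Derivation:
df = n - 1 = 55
χ² = (n-1)s²/σ₀² = 55×33.54/35 = 52.7057
Critical values: χ²_{0.995,55} = 31.735, χ²_{0.005,55} = 85.749
Rejection region: χ² < 31.735 or χ² > 85.749
Decision: fail to reject H₀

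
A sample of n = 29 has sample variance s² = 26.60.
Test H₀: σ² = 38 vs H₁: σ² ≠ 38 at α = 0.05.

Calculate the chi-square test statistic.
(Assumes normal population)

Answer: χ² = 19.6000, fail to reject H₀

Derivation:
df = n - 1 = 28
χ² = (n-1)s²/σ₀² = 28×26.60/38 = 19.6000
Critical values: χ²_{0.975,28} = 15.308, χ²_{0.025,28} = 44.461
Rejection region: χ² < 15.308 or χ² > 44.461
Decision: fail to reject H₀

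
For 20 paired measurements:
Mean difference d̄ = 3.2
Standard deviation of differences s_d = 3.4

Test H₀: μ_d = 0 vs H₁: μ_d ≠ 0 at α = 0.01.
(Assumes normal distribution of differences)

Answer: t = 4.2089, reject H₀

Derivation:
df = n - 1 = 19
SE = s_d/√n = 3.4/√20 = 0.7603
t = d̄/SE = 3.2/0.7603 = 4.2089
Critical value: t_{0.005,19} = ±2.861
p-value ≈ 0.0005
Decision: reject H₀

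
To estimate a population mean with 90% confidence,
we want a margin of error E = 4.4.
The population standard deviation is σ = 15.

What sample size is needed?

Answer: n = 32

Derivation:
z_0.05 = 1.645
n = (z×σ/E)² = (1.645×15/4.4)²
n = 31.4492
Round up: n = 32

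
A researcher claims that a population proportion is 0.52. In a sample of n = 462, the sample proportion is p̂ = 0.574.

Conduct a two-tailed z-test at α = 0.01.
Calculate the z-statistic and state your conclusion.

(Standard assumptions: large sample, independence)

Answer: z = 2.3233, fail to reject H₀

Derivation:
H₀: p = 0.52, H₁: p ≠ 0.52
Standard error: SE = √(p₀(1-p₀)/n) = √(0.52×0.48/462) = 0.023243
z-statistic: z = (p̂ - p₀)/SE = (0.574 - 0.52)/0.023243 = 2.3233
Critical value: z_0.005 = ±2.576
p-value = 0.0202
Decision: fail to reject H₀ at α = 0.01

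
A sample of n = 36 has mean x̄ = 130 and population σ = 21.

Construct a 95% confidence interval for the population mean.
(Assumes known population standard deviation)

Answer: (123.1400, 136.8600)

Derivation:
Confidence level: 95%, α = 0.05
z_0.025 = 1.960
SE = σ/√n = 21/√36 = 3.5000
Margin of error = 1.960 × 3.5000 = 6.8600
CI: x̄ ± margin = 130 ± 6.8600
CI: (123.1400, 136.8600)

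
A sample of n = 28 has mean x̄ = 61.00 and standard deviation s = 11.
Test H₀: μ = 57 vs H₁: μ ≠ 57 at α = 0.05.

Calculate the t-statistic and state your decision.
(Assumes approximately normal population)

Answer: t = 1.9242, fail to reject H₀

Derivation:
df = n - 1 = 27
SE = s/√n = 11/√28 = 2.0788
t = (x̄ - μ₀)/SE = (61.00 - 57)/2.0788 = 1.9242
Critical value: t_{0.025,27} = ±2.052
p-value ≈ 0.0649
Decision: fail to reject H₀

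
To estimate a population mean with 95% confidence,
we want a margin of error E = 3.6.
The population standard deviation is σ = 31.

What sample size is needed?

z_0.025 = 1.960
n = (z×σ/E)² = (1.960×31/3.6)²
n = 284.8594
Round up: n = 285

Answer: n = 285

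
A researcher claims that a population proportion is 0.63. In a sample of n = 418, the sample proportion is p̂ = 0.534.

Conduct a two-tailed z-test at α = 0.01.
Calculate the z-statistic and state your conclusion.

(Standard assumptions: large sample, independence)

H₀: p = 0.63, H₁: p ≠ 0.63
Standard error: SE = √(p₀(1-p₀)/n) = √(0.63×0.37/418) = 0.023615
z-statistic: z = (p̂ - p₀)/SE = (0.534 - 0.63)/0.023615 = -4.0652
Critical value: z_0.005 = ±2.576
p-value < 0.0001
Decision: reject H₀ at α = 0.01

Answer: z = -4.0652, reject H₀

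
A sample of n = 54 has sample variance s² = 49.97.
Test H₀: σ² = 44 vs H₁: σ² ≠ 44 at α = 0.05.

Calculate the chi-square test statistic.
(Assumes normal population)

df = n - 1 = 53
χ² = (n-1)s²/σ₀² = 53×49.97/44 = 60.1911
Critical values: χ²_{0.975,53} = 34.776, χ²_{0.025,53} = 75.002
Rejection region: χ² < 34.776 or χ² > 75.002
Decision: fail to reject H₀

Answer: χ² = 60.1911, fail to reject H₀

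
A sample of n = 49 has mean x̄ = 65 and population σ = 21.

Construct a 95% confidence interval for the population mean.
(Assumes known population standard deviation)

Confidence level: 95%, α = 0.05
z_0.025 = 1.960
SE = σ/√n = 21/√49 = 3.0000
Margin of error = 1.960 × 3.0000 = 5.8800
CI: x̄ ± margin = 65 ± 5.8800
CI: (59.1200, 70.8800)

Answer: (59.1200, 70.8800)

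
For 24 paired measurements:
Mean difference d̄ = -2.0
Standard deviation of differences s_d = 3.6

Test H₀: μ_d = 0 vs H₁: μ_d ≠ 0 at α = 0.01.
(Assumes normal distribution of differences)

Answer: t = -2.7218, fail to reject H₀

Derivation:
df = n - 1 = 23
SE = s_d/√n = 3.6/√24 = 0.7348
t = d̄/SE = -2.0/0.7348 = -2.7218
Critical value: t_{0.005,23} = ±2.807
p-value ≈ 0.0122
Decision: fail to reject H₀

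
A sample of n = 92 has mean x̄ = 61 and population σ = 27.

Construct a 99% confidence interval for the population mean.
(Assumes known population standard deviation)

Answer: (53.7488, 68.2512)

Derivation:
Confidence level: 99%, α = 0.01
z_0.005 = 2.576
SE = σ/√n = 27/√92 = 2.8149
Margin of error = 2.576 × 2.8149 = 7.2512
CI: x̄ ± margin = 61 ± 7.2512
CI: (53.7488, 68.2512)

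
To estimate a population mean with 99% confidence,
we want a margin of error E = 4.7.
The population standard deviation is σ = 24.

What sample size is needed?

z_0.005 = 2.576
n = (z×σ/E)² = (2.576×24/4.7)²
n = 173.0288
Round up: n = 174

Answer: n = 174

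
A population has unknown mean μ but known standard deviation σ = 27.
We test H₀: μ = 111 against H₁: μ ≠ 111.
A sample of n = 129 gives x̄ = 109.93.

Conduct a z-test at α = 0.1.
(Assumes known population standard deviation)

Answer: z = -0.4501, fail to reject H₀

Derivation:
Standard error: SE = σ/√n = 27/√129 = 2.3772
z-statistic: z = (x̄ - μ₀)/SE = (109.93 - 111)/2.3772 = -0.4501
Critical value: ±1.645
p-value = 0.6526
Decision: fail to reject H₀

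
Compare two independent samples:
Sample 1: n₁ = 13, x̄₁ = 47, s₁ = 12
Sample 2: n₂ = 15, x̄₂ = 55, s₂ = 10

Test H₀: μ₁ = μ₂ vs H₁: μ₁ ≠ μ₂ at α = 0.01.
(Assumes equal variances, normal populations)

Answer: t = -1.9248, fail to reject H₀

Derivation:
Pooled variance: s²_p = [12×12² + 14×10²]/(26) = 120.3077
s_p = 10.9685
SE = s_p×√(1/n₁ + 1/n₂) = 10.9685×√(1/13 + 1/15) = 4.1563
t = (x̄₁ - x̄₂)/SE = (47 - 55)/4.1563 = -1.9248
df = 26, t-critical = ±2.779
Decision: fail to reject H₀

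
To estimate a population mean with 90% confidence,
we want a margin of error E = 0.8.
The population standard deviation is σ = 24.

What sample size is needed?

z_0.05 = 1.645
n = (z×σ/E)² = (1.645×24/0.8)²
n = 2435.4225
Round up: n = 2436

Answer: n = 2436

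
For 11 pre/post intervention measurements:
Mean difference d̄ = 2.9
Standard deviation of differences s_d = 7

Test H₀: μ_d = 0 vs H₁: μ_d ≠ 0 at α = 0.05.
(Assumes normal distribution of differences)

df = n - 1 = 10
SE = s_d/√n = 7/√11 = 2.1106
t = d̄/SE = 2.9/2.1106 = 1.3740
Critical value: t_{0.025,10} = ±2.228
p-value ≈ 0.1995
Decision: fail to reject H₀

Answer: t = 1.3740, fail to reject H₀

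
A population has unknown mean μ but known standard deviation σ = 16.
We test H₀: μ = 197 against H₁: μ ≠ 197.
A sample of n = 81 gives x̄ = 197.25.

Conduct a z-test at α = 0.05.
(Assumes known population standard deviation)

Standard error: SE = σ/√n = 16/√81 = 1.7778
z-statistic: z = (x̄ - μ₀)/SE = (197.25 - 197)/1.7778 = 0.1406
Critical value: ±1.960
p-value = 0.8882
Decision: fail to reject H₀

Answer: z = 0.1406, fail to reject H₀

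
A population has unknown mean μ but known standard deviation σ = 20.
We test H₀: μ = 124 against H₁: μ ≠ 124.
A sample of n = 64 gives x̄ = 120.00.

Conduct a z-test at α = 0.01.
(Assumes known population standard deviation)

Standard error: SE = σ/√n = 20/√64 = 2.5000
z-statistic: z = (x̄ - μ₀)/SE = (120.00 - 124)/2.5000 = -1.6000
Critical value: ±2.576
p-value = 0.1096
Decision: fail to reject H₀

Answer: z = -1.6000, fail to reject H₀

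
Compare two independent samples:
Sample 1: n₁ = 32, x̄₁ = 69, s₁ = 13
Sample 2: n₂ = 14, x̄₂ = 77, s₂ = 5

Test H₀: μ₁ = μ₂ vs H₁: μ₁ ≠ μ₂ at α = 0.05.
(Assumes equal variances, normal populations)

Answer: t = -2.2201, reject H₀

Derivation:
Pooled variance: s²_p = [31×13² + 13×5²]/(44) = 126.4545
s_p = 11.2452
SE = s_p×√(1/n₁ + 1/n₂) = 11.2452×√(1/32 + 1/14) = 3.6034
t = (x̄₁ - x̄₂)/SE = (69 - 77)/3.6034 = -2.2201
df = 44, t-critical = ±2.015
Decision: reject H₀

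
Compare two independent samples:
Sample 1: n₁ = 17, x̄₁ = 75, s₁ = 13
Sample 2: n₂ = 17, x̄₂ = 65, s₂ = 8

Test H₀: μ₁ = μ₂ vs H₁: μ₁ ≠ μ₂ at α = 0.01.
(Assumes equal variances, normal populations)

Pooled variance: s²_p = [16×13² + 16×8²]/(32) = 116.5000
s_p = 10.7935
SE = s_p×√(1/n₁ + 1/n₂) = 10.7935×√(1/17 + 1/17) = 3.7021
t = (x̄₁ - x̄₂)/SE = (75 - 65)/3.7021 = 2.7012
df = 32, t-critical = ±2.738
Decision: fail to reject H₀

Answer: t = 2.7012, fail to reject H₀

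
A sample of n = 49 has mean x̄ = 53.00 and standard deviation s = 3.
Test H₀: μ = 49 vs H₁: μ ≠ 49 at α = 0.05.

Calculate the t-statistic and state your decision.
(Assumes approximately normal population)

df = n - 1 = 48
SE = s/√n = 3/√49 = 0.4286
t = (x̄ - μ₀)/SE = (53.00 - 49)/0.4286 = 9.3327
Critical value: t_{0.025,48} = ±2.011
p-value < 0.0001
Decision: reject H₀

Answer: t = 9.3327, reject H₀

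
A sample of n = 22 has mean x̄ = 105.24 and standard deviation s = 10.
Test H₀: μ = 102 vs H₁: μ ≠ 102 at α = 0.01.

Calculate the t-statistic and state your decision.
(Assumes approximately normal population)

Answer: t = 1.5197, fail to reject H₀

Derivation:
df = n - 1 = 21
SE = s/√n = 10/√22 = 2.1320
t = (x̄ - μ₀)/SE = (105.24 - 102)/2.1320 = 1.5197
Critical value: t_{0.005,21} = ±2.831
p-value ≈ 0.1435
Decision: fail to reject H₀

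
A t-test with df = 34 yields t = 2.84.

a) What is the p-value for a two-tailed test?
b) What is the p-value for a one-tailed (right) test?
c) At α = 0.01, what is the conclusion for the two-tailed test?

Answer: a) 0.0076, b) 0.0038, c) reject H₀

Derivation:
Using t-distribution with df = 34:
a) Two-tailed: p = 2×P(T > 2.84) = 0.0076
b) One-tailed: p = P(T > 2.84) = 0.0038
c) 0.0076 < 0.01, reject H₀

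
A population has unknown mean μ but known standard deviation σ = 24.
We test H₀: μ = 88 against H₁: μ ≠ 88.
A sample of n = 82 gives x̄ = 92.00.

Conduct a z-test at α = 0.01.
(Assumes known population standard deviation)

Answer: z = 1.5092, fail to reject H₀

Derivation:
Standard error: SE = σ/√n = 24/√82 = 2.6504
z-statistic: z = (x̄ - μ₀)/SE = (92.00 - 88)/2.6504 = 1.5092
Critical value: ±2.576
p-value = 0.1312
Decision: fail to reject H₀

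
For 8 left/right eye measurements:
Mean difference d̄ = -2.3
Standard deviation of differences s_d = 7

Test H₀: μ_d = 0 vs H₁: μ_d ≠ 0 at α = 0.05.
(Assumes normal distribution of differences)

df = n - 1 = 7
SE = s_d/√n = 7/√8 = 2.4749
t = d̄/SE = -2.3/2.4749 = -0.9293
Critical value: t_{0.025,7} = ±2.365
p-value ≈ 0.3837
Decision: fail to reject H₀

Answer: t = -0.9293, fail to reject H₀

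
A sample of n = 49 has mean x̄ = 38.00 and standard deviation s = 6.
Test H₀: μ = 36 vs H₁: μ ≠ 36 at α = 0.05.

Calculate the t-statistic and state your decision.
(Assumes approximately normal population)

df = n - 1 = 48
SE = s/√n = 6/√49 = 0.8571
t = (x̄ - μ₀)/SE = (38.00 - 36)/0.8571 = 2.3335
Critical value: t_{0.025,48} = ±2.011
p-value ≈ 0.0239
Decision: reject H₀

Answer: t = 2.3335, reject H₀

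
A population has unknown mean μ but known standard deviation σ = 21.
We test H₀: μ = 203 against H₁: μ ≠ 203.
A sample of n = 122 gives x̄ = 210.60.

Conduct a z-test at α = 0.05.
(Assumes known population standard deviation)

Standard error: SE = σ/√n = 21/√122 = 1.9013
z-statistic: z = (x̄ - μ₀)/SE = (210.60 - 203)/1.9013 = 3.9973
Critical value: ±1.960
p-value = 0.0001
Decision: reject H₀

Answer: z = 3.9973, reject H₀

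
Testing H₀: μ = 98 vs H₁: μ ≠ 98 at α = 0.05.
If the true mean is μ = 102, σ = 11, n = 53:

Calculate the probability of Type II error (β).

SE = σ/√n = 11/√53 = 1.5110
Critical values: μ₀ ± z_0.025×SE = 98 ± 1.960×1.5110
Acceptance region: (95.0384, 100.9616)
Under H₁ (μ = 102): z_high = (100.9616 - 102)/1.5110 = -0.6872, z_low = (95.0384 - 102)/1.5110 = -4.6073
β = P(not reject | H₁) = Φ(-0.6872) - Φ(-4.6073) ≈ 0.2460

Answer: β ≈ 0.2460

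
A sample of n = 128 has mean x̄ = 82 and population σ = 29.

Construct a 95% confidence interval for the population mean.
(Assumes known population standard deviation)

Answer: (76.9759, 87.0241)

Derivation:
Confidence level: 95%, α = 0.05
z_0.025 = 1.960
SE = σ/√n = 29/√128 = 2.5633
Margin of error = 1.960 × 2.5633 = 5.0241
CI: x̄ ± margin = 82 ± 5.0241
CI: (76.9759, 87.0241)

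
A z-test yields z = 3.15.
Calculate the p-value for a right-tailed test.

For z = 3.15:
p = P(Z > 3.15) = 1 - Φ(3.15) = 0.0008

Answer: p-value ≈ 0.0008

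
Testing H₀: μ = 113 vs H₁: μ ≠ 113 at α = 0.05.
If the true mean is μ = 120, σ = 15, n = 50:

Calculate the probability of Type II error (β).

SE = σ/√n = 15/√50 = 2.1213
Critical values: μ₀ ± z_0.025×SE = 113 ± 1.960×2.1213
Acceptance region: (108.8423, 117.1577)
Under H₁ (μ = 120): z_high = (117.1577 - 120)/2.1213 = -1.3399, z_low = (108.8423 - 120)/2.1213 = -5.2598
β = P(not reject | H₁) = Φ(-1.3399) - Φ(-5.2598) ≈ 0.0901

Answer: β ≈ 0.0901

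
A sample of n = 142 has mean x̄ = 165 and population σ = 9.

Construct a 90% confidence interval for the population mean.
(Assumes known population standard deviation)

Confidence level: 90%, α = 0.1
z_0.05 = 1.645
SE = σ/√n = 9/√142 = 0.7553
Margin of error = 1.645 × 0.7553 = 1.2425
CI: x̄ ± margin = 165 ± 1.2425
CI: (163.7575, 166.2425)

Answer: (163.7575, 166.2425)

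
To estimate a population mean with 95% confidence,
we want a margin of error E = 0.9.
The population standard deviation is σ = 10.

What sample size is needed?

Answer: n = 475

Derivation:
z_0.025 = 1.960
n = (z×σ/E)² = (1.960×10/0.9)²
n = 474.2716
Round up: n = 475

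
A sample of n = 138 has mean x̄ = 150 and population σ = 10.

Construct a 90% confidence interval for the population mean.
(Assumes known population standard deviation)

Confidence level: 90%, α = 0.1
z_0.05 = 1.645
SE = σ/√n = 10/√138 = 0.8513
Margin of error = 1.645 × 0.8513 = 1.4004
CI: x̄ ± margin = 150 ± 1.4004
CI: (148.5996, 151.4004)

Answer: (148.5996, 151.4004)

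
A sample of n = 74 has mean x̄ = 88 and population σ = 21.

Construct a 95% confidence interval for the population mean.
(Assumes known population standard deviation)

Confidence level: 95%, α = 0.05
z_0.025 = 1.960
SE = σ/√n = 21/√74 = 2.4412
Margin of error = 1.960 × 2.4412 = 4.7848
CI: x̄ ± margin = 88 ± 4.7848
CI: (83.2152, 92.7848)

Answer: (83.2152, 92.7848)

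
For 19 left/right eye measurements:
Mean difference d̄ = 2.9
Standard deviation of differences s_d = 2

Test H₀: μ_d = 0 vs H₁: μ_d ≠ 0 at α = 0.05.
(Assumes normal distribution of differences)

df = n - 1 = 18
SE = s_d/√n = 2/√19 = 0.4588
t = d̄/SE = 2.9/0.4588 = 6.3208
Critical value: t_{0.025,18} = ±2.101
p-value < 0.0001
Decision: reject H₀

Answer: t = 6.3208, reject H₀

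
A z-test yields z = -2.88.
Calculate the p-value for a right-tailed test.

Answer: p-value ≈ 0.9980

Derivation:
For z = -2.88:
p = P(Z > -2.88) = 1 - Φ(-2.88) = 0.9980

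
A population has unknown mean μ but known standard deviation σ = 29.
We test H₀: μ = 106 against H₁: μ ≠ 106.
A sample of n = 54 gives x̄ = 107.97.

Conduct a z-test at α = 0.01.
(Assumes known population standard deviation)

Answer: z = 0.4992, fail to reject H₀

Derivation:
Standard error: SE = σ/√n = 29/√54 = 3.9464
z-statistic: z = (x̄ - μ₀)/SE = (107.97 - 106)/3.9464 = 0.4992
Critical value: ±2.576
p-value = 0.6176
Decision: fail to reject H₀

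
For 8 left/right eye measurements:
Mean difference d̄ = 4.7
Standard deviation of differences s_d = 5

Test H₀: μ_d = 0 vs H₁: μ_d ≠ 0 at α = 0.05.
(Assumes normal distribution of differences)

Answer: t = 2.6587, reject H₀

Derivation:
df = n - 1 = 7
SE = s_d/√n = 5/√8 = 1.7678
t = d̄/SE = 4.7/1.7678 = 2.6587
Critical value: t_{0.025,7} = ±2.365
p-value ≈ 0.0325
Decision: reject H₀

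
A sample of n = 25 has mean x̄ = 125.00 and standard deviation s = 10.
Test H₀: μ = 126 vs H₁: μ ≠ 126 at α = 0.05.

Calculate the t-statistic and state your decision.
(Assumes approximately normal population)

Answer: t = -0.5000, fail to reject H₀

Derivation:
df = n - 1 = 24
SE = s/√n = 10/√25 = 2.0000
t = (x̄ - μ₀)/SE = (125.00 - 126)/2.0000 = -0.5000
Critical value: t_{0.025,24} = ±2.064
p-value ≈ 0.6216
Decision: fail to reject H₀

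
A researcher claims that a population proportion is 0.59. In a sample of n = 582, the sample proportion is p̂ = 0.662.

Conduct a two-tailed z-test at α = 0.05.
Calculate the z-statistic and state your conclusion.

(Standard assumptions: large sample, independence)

H₀: p = 0.59, H₁: p ≠ 0.59
Standard error: SE = √(p₀(1-p₀)/n) = √(0.59×0.41/582) = 0.020387
z-statistic: z = (p̂ - p₀)/SE = (0.662 - 0.59)/0.020387 = 3.5317
Critical value: z_0.025 = ±1.960
p-value = 0.0004
Decision: reject H₀ at α = 0.05

Answer: z = 3.5317, reject H₀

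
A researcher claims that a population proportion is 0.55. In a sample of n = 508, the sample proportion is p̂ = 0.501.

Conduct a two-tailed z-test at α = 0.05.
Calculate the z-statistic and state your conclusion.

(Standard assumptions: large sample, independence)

H₀: p = 0.55, H₁: p ≠ 0.55
Standard error: SE = √(p₀(1-p₀)/n) = √(0.55×0.45/508) = 0.022073
z-statistic: z = (p̂ - p₀)/SE = (0.501 - 0.55)/0.022073 = -2.2199
Critical value: z_0.025 = ±1.960
p-value = 0.0264
Decision: reject H₀ at α = 0.05

Answer: z = -2.2199, reject H₀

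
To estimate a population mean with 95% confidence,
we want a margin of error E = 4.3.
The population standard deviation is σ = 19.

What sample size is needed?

Answer: n = 76

Derivation:
z_0.025 = 1.960
n = (z×σ/E)² = (1.960×19/4.3)²
n = 75.0037
Round up: n = 76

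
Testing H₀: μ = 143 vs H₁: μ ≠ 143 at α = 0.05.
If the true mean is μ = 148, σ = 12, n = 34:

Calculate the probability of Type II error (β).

SE = σ/√n = 12/√34 = 2.0580
Critical values: μ₀ ± z_0.025×SE = 143 ± 1.960×2.0580
Acceptance region: (138.9663, 147.0337)
Under H₁ (μ = 148): z_high = (147.0337 - 148)/2.0580 = -0.4695, z_low = (138.9663 - 148)/2.0580 = -4.3896
β = P(not reject | H₁) = Φ(-0.4695) - Φ(-4.3896) ≈ 0.3194

Answer: β ≈ 0.3194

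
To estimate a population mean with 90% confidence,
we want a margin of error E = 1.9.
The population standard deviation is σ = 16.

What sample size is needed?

z_0.05 = 1.645
n = (z×σ/E)² = (1.645×16/1.9)²
n = 191.8954
Round up: n = 192

Answer: n = 192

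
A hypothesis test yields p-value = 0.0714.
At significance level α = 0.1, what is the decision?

Answer: reject H₀

Derivation:
Compare p-value to α:
0.0714 < 0.1
Decision: reject H₀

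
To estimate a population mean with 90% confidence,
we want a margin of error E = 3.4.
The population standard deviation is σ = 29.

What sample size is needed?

Answer: n = 197

Derivation:
z_0.05 = 1.645
n = (z×σ/E)² = (1.645×29/3.4)²
n = 196.8657
Round up: n = 197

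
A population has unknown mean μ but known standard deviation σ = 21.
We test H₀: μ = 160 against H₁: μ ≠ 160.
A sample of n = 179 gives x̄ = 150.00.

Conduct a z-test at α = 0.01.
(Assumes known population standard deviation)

Standard error: SE = σ/√n = 21/√179 = 1.5696
z-statistic: z = (x̄ - μ₀)/SE = (150.00 - 160)/1.5696 = -6.3710
Critical value: ±2.576
p-value < 0.0001
Decision: reject H₀

Answer: z = -6.3710, reject H₀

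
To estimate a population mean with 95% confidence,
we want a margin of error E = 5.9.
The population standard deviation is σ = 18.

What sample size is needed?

z_0.025 = 1.960
n = (z×σ/E)² = (1.960×18/5.9)²
n = 35.7563
Round up: n = 36

Answer: n = 36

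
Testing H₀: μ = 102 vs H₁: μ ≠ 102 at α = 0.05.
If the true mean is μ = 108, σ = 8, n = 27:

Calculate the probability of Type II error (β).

SE = σ/√n = 8/√27 = 1.5396
Critical values: μ₀ ± z_0.025×SE = 102 ± 1.960×1.5396
Acceptance region: (98.9824, 105.0176)
Under H₁ (μ = 108): z_high = (105.0176 - 108)/1.5396 = -1.9371, z_low = (98.9824 - 108)/1.5396 = -5.8571
β = P(not reject | H₁) = Φ(-1.9371) - Φ(-5.8571) ≈ 0.0264

Answer: β ≈ 0.0264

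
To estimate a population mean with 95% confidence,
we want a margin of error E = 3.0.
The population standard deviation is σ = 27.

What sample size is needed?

z_0.025 = 1.960
n = (z×σ/E)² = (1.960×27/3.0)²
n = 311.1696
Round up: n = 312

Answer: n = 312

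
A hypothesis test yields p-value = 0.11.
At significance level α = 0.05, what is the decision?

Compare p-value to α:
0.11 ≥ 0.05
Decision: fail to reject H₀

Answer: fail to reject H₀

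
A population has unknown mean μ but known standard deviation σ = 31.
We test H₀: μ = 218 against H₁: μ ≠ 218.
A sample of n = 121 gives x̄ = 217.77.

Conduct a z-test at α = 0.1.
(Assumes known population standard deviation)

Answer: z = -0.0816, fail to reject H₀

Derivation:
Standard error: SE = σ/√n = 31/√121 = 2.8182
z-statistic: z = (x̄ - μ₀)/SE = (217.77 - 218)/2.8182 = -0.0816
Critical value: ±1.645
p-value = 0.9350
Decision: fail to reject H₀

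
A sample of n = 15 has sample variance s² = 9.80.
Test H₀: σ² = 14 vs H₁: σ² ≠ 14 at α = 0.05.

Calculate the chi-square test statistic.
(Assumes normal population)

df = n - 1 = 14
χ² = (n-1)s²/σ₀² = 14×9.80/14 = 9.8000
Critical values: χ²_{0.975,14} = 5.629, χ²_{0.025,14} = 26.119
Rejection region: χ² < 5.629 or χ² > 26.119
Decision: fail to reject H₀

Answer: χ² = 9.8000, fail to reject H₀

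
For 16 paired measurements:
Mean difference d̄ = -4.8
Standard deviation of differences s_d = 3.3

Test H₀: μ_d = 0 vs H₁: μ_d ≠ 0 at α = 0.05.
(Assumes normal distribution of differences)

df = n - 1 = 15
SE = s_d/√n = 3.3/√16 = 0.8250
t = d̄/SE = -4.8/0.8250 = -5.8182
Critical value: t_{0.025,15} = ±2.131
p-value < 0.0001
Decision: reject H₀

Answer: t = -5.8182, reject H₀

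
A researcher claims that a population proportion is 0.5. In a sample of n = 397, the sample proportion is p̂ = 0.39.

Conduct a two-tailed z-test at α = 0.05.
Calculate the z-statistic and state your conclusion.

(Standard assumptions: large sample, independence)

Answer: z = -4.3835, reject H₀

Derivation:
H₀: p = 0.5, H₁: p ≠ 0.5
Standard error: SE = √(p₀(1-p₀)/n) = √(0.5×0.5/397) = 0.025094
z-statistic: z = (p̂ - p₀)/SE = (0.39 - 0.5)/0.025094 = -4.3835
Critical value: z_0.025 = ±1.960
p-value < 0.0001
Decision: reject H₀ at α = 0.05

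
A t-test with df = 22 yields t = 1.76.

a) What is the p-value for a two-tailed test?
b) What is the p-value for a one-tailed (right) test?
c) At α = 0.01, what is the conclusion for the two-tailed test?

Answer: a) 0.0923, b) 0.0462, c) fail to reject H₀

Derivation:
Using t-distribution with df = 22:
a) Two-tailed: p = 2×P(T > 1.76) = 0.0923
b) One-tailed: p = P(T > 1.76) = 0.0462
c) 0.0923 ≥ 0.01, fail to reject H₀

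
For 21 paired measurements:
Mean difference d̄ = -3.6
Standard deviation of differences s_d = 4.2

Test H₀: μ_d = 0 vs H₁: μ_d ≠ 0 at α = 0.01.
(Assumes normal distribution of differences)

df = n - 1 = 20
SE = s_d/√n = 4.2/√21 = 0.9165
t = d̄/SE = -3.6/0.9165 = -3.9280
Critical value: t_{0.005,20} = ±2.845
p-value ≈ 0.0008
Decision: reject H₀

Answer: t = -3.9280, reject H₀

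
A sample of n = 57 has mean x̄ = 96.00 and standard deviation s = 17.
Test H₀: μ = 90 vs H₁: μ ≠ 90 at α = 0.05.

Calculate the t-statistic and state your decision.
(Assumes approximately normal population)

Answer: t = 2.6647, reject H₀

Derivation:
df = n - 1 = 56
SE = s/√n = 17/√57 = 2.2517
t = (x̄ - μ₀)/SE = (96.00 - 90)/2.2517 = 2.6647
Critical value: t_{0.025,56} = ±2.003
p-value ≈ 0.0100
Decision: reject H₀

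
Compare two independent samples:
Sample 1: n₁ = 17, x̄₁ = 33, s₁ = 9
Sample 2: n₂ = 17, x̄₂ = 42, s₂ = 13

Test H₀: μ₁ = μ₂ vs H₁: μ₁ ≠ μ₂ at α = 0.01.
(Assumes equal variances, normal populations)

Pooled variance: s²_p = [16×9² + 16×13²]/(32) = 125.0000
s_p = 11.1803
SE = s_p×√(1/n₁ + 1/n₂) = 11.1803×√(1/17 + 1/17) = 3.8348
t = (x̄₁ - x̄₂)/SE = (33 - 42)/3.8348 = -2.3469
df = 32, t-critical = ±2.738
Decision: fail to reject H₀

Answer: t = -2.3469, fail to reject H₀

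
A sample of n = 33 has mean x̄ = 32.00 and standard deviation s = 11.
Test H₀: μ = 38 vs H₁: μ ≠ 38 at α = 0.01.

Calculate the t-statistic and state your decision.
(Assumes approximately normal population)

Answer: t = -3.1333, reject H₀

Derivation:
df = n - 1 = 32
SE = s/√n = 11/√33 = 1.9149
t = (x̄ - μ₀)/SE = (32.00 - 38)/1.9149 = -3.1333
Critical value: t_{0.005,32} = ±2.738
p-value ≈ 0.0037
Decision: reject H₀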